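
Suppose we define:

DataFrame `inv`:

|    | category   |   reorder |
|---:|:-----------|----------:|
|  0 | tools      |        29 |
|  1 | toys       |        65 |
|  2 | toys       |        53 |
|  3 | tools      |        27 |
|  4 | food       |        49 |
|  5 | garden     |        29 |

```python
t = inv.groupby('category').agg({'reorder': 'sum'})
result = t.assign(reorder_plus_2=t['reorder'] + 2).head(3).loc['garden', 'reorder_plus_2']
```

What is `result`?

group by category, sum of reorder:
          reorder
category         
food           49
garden         29
tools          56
toys          118
add column reorder_plus_2 = t['reorder'] + 2:
          reorder  reorder_plus_2
category                         
food           49              51
garden         29              31
tools          56              58
toys          118             120
take first 3 rows:
          reorder  reorder_plus_2
category                         
food           49              51
garden         29              31
tools          56              58
value at row 'garden', column 'reorder_plus_2' → 31

31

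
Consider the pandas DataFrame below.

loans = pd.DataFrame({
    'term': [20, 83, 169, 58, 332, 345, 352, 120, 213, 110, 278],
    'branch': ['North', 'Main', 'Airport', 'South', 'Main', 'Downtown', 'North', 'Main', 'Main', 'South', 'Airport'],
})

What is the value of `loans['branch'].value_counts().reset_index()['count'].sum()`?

value_counts of branch:
branch
Main        4
North       2
Airport     2
South       2
Downtown    1
Name: count, dtype: int64
reset_index():
     branch  count
0      Main      4
1     North      2
2   Airport      2
3     South      2
4  Downtown      1

11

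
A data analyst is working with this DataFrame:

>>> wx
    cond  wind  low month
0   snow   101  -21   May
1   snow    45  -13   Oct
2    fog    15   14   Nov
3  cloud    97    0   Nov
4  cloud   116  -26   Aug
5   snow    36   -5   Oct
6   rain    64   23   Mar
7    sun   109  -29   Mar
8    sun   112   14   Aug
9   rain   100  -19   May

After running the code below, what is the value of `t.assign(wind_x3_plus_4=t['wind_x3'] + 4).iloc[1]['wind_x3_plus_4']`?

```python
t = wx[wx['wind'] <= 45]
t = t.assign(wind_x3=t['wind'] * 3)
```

49

filter rows where wind <= 45:
   cond  wind  low month
1  snow    45  -13   Oct
2   fog    15   14   Nov
5  snow    36   -5   Oct
add column wind_x3 = t['wind'] * 3:
   cond  wind  low month  wind_x3
1  snow    45  -13   Oct      135
2   fog    15   14   Nov       45
5  snow    36   -5   Oct      108
add column wind_x3_plus_4 = t['wind_x3'] + 4:
   cond  wind  low month  wind_x3  wind_x3_plus_4
1  snow    45  -13   Oct      135             139
2   fog    15   14   Nov       45              49
5  snow    36   -5   Oct      108             112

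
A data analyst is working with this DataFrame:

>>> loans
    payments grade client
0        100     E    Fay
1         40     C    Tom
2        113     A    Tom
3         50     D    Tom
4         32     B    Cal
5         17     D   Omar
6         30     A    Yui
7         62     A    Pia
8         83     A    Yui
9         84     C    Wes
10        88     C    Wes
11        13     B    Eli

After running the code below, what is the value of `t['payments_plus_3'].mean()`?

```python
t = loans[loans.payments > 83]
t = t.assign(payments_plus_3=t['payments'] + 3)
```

99.25

filter rows where payments > 83:
    payments grade client
0        100     E    Fay
2        113     A    Tom
9         84     C    Wes
10        88     C    Wes
add column payments_plus_3 = t['payments'] + 3:
    payments grade client  payments_plus_3
0        100     E    Fay              103
2        113     A    Tom              116
9         84     C    Wes               87
10        88     C    Wes               91
Reading off the mean of column 'payments_plus_3', we get 99.25.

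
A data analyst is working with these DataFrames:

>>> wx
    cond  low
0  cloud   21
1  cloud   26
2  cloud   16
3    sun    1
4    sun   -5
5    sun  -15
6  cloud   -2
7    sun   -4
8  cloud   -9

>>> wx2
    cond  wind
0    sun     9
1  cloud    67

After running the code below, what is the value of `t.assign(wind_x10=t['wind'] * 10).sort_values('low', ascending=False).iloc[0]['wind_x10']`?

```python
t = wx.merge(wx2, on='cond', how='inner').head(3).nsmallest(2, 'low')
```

merge on 'cond' (how='inner') → 9 rows:
    cond  low  wind
0  cloud   21    67
1  cloud   26    67
2  cloud   16    67
3    sun    1     9
4    sun   -5     9
5    sun  -15     9
6  cloud   -2    67
7    sun   -4     9
8  cloud   -9    67
take first 3 rows:
    cond  low  wind
0  cloud   21    67
1  cloud   26    67
2  cloud   16    67
take 2 rows with smallest low:
    cond  low  wind
2  cloud   16    67
0  cloud   21    67
add column wind_x10 = t['wind'] * 10:
    cond  low  wind  wind_x10
2  cloud   16    67       670
0  cloud   21    67       670
sort by low descending:
    cond  low  wind  wind_x10
0  cloud   21    67       670
2  cloud   16    67       670

670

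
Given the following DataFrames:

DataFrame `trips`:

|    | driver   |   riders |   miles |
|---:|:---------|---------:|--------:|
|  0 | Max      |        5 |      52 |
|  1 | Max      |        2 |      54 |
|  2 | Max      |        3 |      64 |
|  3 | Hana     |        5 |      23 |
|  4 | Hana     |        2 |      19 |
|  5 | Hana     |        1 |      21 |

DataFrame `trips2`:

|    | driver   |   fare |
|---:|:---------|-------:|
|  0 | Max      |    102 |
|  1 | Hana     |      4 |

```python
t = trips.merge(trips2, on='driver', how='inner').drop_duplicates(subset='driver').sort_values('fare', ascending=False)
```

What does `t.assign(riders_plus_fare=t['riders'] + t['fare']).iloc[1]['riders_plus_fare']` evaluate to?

9

merge on 'driver' (how='inner') → 6 rows:
  driver  riders  miles  fare
0    Max       5     52   102
1    Max       2     54   102
2    Max       3     64   102
3   Hana       5     23     4
4   Hana       2     19     4
5   Hana       1     21     4
drop duplicate driver (keep=first):
  driver  riders  miles  fare
0    Max       5     52   102
3   Hana       5     23     4
sort by fare descending:
  driver  riders  miles  fare
0    Max       5     52   102
3   Hana       5     23     4
add column riders_plus_fare = t['riders'] + t['fare']:
  driver  riders  miles  fare  riders_plus_fare
0    Max       5     52   102               107
3   Hana       5     23     4                 9
Then the value at position 1, column 'riders_plus_fare': 9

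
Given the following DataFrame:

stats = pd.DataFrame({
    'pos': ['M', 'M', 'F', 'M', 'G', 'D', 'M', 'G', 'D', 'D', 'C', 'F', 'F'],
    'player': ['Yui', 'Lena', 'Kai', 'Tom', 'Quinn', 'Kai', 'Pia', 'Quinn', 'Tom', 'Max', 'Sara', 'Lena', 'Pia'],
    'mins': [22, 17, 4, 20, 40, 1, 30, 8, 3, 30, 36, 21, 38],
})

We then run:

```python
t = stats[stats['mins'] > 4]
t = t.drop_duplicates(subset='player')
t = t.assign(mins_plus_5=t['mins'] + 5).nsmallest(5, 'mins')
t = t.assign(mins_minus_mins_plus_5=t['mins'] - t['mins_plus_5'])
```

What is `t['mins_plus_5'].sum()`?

filter rows where mins > 4:
   pos player  mins
0    M    Yui    22
1    M   Lena    17
3    M    Tom    20
4    G  Quinn    40
6    M    Pia    30
7    G  Quinn     8
9    D    Max    30
10   C   Sara    36
11   F   Lena    21
12   F    Pia    38
drop duplicate player (keep=first):
   pos player  mins
0    M    Yui    22
1    M   Lena    17
3    M    Tom    20
4    G  Quinn    40
6    M    Pia    30
9    D    Max    30
10   C   Sara    36
add column mins_plus_5 = t['mins'] + 5:
   pos player  mins  mins_plus_5
0    M    Yui    22           27
1    M   Lena    17           22
3    M    Tom    20           25
4    G  Quinn    40           45
6    M    Pia    30           35
9    D    Max    30           35
10   C   Sara    36           41
take 5 rows with smallest mins:
  pos player  mins  mins_plus_5
1   M   Lena    17           22
3   M    Tom    20           25
0   M    Yui    22           27
6   M    Pia    30           35
9   D    Max    30           35
add column mins_minus_mins_plus_5 = t['mins'] - t['mins_plus_5']:
  pos player  mins  mins_plus_5  mins_minus_mins_plus_5
1   M   Lena    17           22                      -5
3   M    Tom    20           25                      -5
0   M    Yui    22           27                      -5
6   M    Pia    30           35                      -5
9   D    Max    30           35                      -5
Reading off the sum of column 'mins_plus_5', we get 144.

144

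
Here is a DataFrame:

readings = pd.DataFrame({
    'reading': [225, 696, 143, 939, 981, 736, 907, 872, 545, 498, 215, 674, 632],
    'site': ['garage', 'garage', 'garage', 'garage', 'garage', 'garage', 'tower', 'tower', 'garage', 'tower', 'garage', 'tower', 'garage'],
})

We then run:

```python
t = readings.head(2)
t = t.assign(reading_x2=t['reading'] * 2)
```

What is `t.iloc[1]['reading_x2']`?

take first 2 rows:
   reading    site
0      225  garage
1      696  garage
add column reading_x2 = t['reading'] * 2:
   reading    site  reading_x2
0      225  garage         450
1      696  garage        1392

1392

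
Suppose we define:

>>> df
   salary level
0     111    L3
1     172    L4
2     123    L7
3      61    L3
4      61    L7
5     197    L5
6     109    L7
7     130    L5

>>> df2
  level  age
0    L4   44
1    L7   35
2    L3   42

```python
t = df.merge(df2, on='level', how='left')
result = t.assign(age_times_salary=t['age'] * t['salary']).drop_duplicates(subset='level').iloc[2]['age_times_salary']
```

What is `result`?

4305.0

merge on 'level' (how='left') → 8 rows:
   salary level   age
0     111    L3  42.0
1     172    L4  44.0
2     123    L7  35.0
3      61    L3  42.0
4      61    L7  35.0
5     197    L5   NaN
6     109    L7  35.0
7     130    L5   NaN
add column age_times_salary = t['age'] * t['salary']:
   salary level   age  age_times_salary
0     111    L3  42.0            4662.0
1     172    L4  44.0            7568.0
2     123    L7  35.0            4305.0
3      61    L3  42.0            2562.0
4      61    L7  35.0            2135.0
5     197    L5   NaN               NaN
6     109    L7  35.0            3815.0
7     130    L5   NaN               NaN
drop duplicate level (keep=first):
   salary level   age  age_times_salary
0     111    L3  42.0            4662.0
1     172    L4  44.0            7568.0
2     123    L7  35.0            4305.0
5     197    L5   NaN               NaN
Reading off the value at position 2, column 'age_times_salary', we get 4305.0.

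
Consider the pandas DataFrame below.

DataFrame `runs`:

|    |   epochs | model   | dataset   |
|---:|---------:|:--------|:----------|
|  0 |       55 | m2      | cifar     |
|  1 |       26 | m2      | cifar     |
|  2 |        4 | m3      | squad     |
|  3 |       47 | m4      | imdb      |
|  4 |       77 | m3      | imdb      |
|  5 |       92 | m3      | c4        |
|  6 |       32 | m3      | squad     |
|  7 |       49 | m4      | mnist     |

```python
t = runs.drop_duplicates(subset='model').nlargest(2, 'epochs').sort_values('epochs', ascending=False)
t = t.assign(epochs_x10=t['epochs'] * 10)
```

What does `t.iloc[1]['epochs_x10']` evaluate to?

470

drop duplicate model (keep=first):
   epochs model dataset
0      55    m2   cifar
2       4    m3   squad
3      47    m4    imdb
take 2 rows with largest epochs:
   epochs model dataset
0      55    m2   cifar
3      47    m4    imdb
sort by epochs descending:
   epochs model dataset
0      55    m2   cifar
3      47    m4    imdb
add column epochs_x10 = t['epochs'] * 10:
   epochs model dataset  epochs_x10
0      55    m2   cifar         550
3      47    m4    imdb         470
The value at position 1, column 'epochs_x10' is 470.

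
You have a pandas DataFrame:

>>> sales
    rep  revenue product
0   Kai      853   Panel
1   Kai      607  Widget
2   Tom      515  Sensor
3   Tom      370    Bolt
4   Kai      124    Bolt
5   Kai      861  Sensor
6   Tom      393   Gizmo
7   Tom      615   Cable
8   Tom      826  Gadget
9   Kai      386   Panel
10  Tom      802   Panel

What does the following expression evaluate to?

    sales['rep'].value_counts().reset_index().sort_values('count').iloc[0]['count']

value_counts of rep:
rep
Tom    6
Kai    5
Name: count, dtype: int64
reset_index():
   rep  count
0  Tom      6
1  Kai      5
sort by count:
   rep  count
1  Kai      5
0  Tom      6
Reading off the value at position 0, column 'count', we get 5.

5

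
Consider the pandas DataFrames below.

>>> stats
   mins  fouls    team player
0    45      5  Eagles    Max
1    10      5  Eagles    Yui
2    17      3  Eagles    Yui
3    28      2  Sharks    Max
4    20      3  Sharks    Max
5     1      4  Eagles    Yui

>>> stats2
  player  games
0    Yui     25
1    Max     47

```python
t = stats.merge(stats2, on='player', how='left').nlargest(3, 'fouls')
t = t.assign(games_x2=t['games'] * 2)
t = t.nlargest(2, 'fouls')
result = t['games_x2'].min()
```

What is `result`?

merge on 'player' (how='left') → 6 rows:
   mins  fouls    team player  games
0    45      5  Eagles    Max     47
1    10      5  Eagles    Yui     25
2    17      3  Eagles    Yui     25
3    28      2  Sharks    Max     47
4    20      3  Sharks    Max     47
5     1      4  Eagles    Yui     25
take 3 rows with largest fouls:
   mins  fouls    team player  games
0    45      5  Eagles    Max     47
1    10      5  Eagles    Yui     25
5     1      4  Eagles    Yui     25
add column games_x2 = t['games'] * 2:
   mins  fouls    team player  games  games_x2
0    45      5  Eagles    Max     47        94
1    10      5  Eagles    Yui     25        50
5     1      4  Eagles    Yui     25        50
take 2 rows with largest fouls:
   mins  fouls    team player  games  games_x2
0    45      5  Eagles    Max     47        94
1    10      5  Eagles    Yui     25        50
The min of column 'games_x2' is 50.

50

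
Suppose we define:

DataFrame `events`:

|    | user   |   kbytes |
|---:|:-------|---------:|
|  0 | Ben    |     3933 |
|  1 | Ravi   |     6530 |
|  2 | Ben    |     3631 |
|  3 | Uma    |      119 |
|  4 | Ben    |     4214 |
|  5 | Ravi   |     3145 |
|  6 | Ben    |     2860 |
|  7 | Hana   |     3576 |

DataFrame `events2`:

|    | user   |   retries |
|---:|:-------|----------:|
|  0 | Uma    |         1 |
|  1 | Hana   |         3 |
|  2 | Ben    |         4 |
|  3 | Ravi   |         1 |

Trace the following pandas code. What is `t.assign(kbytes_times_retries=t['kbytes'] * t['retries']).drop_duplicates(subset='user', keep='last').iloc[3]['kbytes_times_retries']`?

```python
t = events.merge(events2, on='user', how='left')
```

10728

merge on 'user' (how='left') → 8 rows:
   user  kbytes  retries
0   Ben    3933        4
1  Ravi    6530        1
2   Ben    3631        4
3   Uma     119        1
4   Ben    4214        4
5  Ravi    3145        1
6   Ben    2860        4
7  Hana    3576        3
add column kbytes_times_retries = t['kbytes'] * t['retries']:
   user  kbytes  retries  kbytes_times_retries
0   Ben    3933        4                 15732
1  Ravi    6530        1                  6530
2   Ben    3631        4                 14524
3   Uma     119        1                   119
4   Ben    4214        4                 16856
5  Ravi    3145        1                  3145
6   Ben    2860        4                 11440
7  Hana    3576        3                 10728
drop duplicate user (keep=last):
   user  kbytes  retries  kbytes_times_retries
3   Uma     119        1                   119
5  Ravi    3145        1                  3145
6   Ben    2860        4                 11440
7  Hana    3576        3                 10728
Taking the value at position 3, column 'kbytes_times_retries' gives 10728.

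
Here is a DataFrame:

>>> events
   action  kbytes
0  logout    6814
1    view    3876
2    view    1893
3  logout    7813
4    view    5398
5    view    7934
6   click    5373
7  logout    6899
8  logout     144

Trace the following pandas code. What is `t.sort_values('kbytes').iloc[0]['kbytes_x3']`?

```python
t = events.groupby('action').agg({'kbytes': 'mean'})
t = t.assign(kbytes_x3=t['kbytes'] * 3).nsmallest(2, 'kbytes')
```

group by action, mean of kbytes:
         kbytes
action         
click   5373.00
logout  5417.50
view    4775.25
add column kbytes_x3 = t['kbytes'] * 3:
         kbytes  kbytes_x3
action                    
click   5373.00   16119.00
logout  5417.50   16252.50
view    4775.25   14325.75
take 2 rows with smallest kbytes:
         kbytes  kbytes_x3
action                    
view    4775.25   14325.75
click   5373.00   16119.00
sort by kbytes:
         kbytes  kbytes_x3
action                    
view    4775.25   14325.75
click   5373.00   16119.00
Hence 14325.75.

14325.75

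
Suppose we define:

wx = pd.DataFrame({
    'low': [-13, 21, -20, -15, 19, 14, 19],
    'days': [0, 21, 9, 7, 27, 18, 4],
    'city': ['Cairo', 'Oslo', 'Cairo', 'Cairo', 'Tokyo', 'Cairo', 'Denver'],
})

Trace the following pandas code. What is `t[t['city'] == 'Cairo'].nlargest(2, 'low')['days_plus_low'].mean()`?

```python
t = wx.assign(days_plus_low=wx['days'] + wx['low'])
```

9.5

add column days_plus_low = wx['days'] + wx['low']:
   low  days    city  days_plus_low
0  -13     0   Cairo            -13
1   21    21    Oslo             42
2  -20     9   Cairo            -11
3  -15     7   Cairo             -8
4   19    27   Tokyo             46
5   14    18   Cairo             32
6   19     4  Denver             23
filter rows where city == 'Cairo':
   low  days   city  days_plus_low
0  -13     0  Cairo            -13
2  -20     9  Cairo            -11
3  -15     7  Cairo             -8
5   14    18  Cairo             32
take 2 rows with largest low:
   low  days   city  days_plus_low
5   14    18  Cairo             32
0  -13     0  Cairo            -13
The mean of column 'days_plus_low' is 9.5.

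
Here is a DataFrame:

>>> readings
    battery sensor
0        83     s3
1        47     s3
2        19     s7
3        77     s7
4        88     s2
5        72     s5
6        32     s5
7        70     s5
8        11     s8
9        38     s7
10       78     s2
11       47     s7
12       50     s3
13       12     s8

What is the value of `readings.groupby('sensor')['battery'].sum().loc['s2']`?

166

group by sensor, sum of battery:
sensor
s2    166
s3    180
s5    174
s7    181
s8     23
Name: battery, dtype: int64
value at index 's2' → 166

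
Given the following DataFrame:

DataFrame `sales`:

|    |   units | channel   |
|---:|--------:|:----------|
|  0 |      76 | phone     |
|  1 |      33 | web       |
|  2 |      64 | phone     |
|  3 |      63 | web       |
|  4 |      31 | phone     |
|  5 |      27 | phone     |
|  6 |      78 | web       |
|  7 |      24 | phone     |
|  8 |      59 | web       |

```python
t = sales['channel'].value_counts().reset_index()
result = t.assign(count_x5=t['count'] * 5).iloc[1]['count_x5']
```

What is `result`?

20

value_counts of channel:
channel
phone    5
web      4
Name: count, dtype: int64
reset_index():
  channel  count
0   phone      5
1     web      4
add column count_x5 = t['count'] * 5:
  channel  count  count_x5
0   phone      5        25
1     web      4        20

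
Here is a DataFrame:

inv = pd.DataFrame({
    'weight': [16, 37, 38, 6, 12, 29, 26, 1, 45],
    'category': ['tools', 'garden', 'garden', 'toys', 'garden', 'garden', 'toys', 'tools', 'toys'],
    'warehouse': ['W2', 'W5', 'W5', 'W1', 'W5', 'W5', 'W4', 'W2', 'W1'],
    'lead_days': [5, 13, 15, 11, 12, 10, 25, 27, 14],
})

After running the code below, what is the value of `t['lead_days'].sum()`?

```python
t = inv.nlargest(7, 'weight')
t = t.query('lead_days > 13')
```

54

take 7 rows with largest weight:
   weight category warehouse  lead_days
8      45     toys        W1         14
2      38   garden        W5         15
1      37   garden        W5         13
5      29   garden        W5         10
6      26     toys        W4         25
0      16    tools        W2          5
4      12   garden        W5         12
filter rows where lead_days > 13:
   weight category warehouse  lead_days
8      45     toys        W1         14
2      38   garden        W5         15
6      26     toys        W4         25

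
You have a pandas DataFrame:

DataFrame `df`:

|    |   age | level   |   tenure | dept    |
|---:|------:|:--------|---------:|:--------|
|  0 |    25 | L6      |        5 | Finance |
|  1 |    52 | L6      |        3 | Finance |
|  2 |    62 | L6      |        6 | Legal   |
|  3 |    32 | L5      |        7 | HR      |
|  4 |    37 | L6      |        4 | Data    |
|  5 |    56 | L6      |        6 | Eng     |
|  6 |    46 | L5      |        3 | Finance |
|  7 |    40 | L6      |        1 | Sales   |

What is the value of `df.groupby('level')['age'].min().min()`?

group by level, min of age:
level
L5    32
L6    25
Name: age, dtype: int64
Reading off the min of the resulting series, we get 25.

25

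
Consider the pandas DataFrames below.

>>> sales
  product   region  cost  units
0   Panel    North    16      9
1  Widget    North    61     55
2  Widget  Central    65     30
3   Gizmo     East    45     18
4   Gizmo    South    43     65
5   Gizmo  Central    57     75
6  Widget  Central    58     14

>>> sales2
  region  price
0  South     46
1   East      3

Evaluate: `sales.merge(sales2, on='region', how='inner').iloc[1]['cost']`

43

merge on 'region' (how='inner') → 2 rows:
  product region  cost  units  price
0   Gizmo   East    45     18      3
1   Gizmo  South    43     65     46
Reading off the value at position 1, column 'cost', we get 43.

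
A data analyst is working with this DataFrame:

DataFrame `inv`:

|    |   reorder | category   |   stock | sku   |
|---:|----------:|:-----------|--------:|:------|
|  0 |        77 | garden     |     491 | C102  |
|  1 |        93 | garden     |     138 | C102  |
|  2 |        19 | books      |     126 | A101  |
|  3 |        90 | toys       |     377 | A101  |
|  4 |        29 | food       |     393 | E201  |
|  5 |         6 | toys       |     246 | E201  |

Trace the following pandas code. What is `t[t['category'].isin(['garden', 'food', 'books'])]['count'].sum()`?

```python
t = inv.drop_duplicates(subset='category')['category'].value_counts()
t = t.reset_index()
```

drop duplicate category (keep=first):
   reorder category  stock   sku
0       77   garden    491  C102
2       19    books    126  A101
3       90     toys    377  A101
4       29     food    393  E201
value_counts of category:
category
garden    1
books     1
toys      1
food      1
Name: count, dtype: int64
reset_index():
  category  count
0   garden      1
1    books      1
2     toys      1
3     food      1
filter rows where category in ['garden', 'food', 'books']:
  category  count
0   garden      1
1    books      1
3     food      1
Hence 3.

3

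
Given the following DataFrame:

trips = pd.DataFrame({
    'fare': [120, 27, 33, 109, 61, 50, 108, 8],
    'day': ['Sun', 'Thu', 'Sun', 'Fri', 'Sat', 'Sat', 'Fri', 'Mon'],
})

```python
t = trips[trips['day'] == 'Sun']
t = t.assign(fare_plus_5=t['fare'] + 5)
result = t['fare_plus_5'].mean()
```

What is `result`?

filter rows where day == 'Sun':
   fare  day
0   120  Sun
2    33  Sun
add column fare_plus_5 = t['fare'] + 5:
   fare  day  fare_plus_5
0   120  Sun          125
2    33  Sun           38
The mean of column 'fare_plus_5' is 81.5.

81.5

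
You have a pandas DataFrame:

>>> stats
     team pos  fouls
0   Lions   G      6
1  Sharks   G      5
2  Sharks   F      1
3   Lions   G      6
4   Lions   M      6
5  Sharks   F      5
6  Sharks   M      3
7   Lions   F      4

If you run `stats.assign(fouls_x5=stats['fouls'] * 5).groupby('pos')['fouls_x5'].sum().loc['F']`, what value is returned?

50

add column fouls_x5 = stats['fouls'] * 5:
     team pos  fouls  fouls_x5
0   Lions   G      6        30
1  Sharks   G      5        25
2  Sharks   F      1         5
3   Lions   G      6        30
4   Lions   M      6        30
5  Sharks   F      5        25
6  Sharks   M      3        15
7   Lions   F      4        20
group by pos, sum of fouls_x5:
pos
F    50
G    85
M    45
Name: fouls_x5, dtype: int64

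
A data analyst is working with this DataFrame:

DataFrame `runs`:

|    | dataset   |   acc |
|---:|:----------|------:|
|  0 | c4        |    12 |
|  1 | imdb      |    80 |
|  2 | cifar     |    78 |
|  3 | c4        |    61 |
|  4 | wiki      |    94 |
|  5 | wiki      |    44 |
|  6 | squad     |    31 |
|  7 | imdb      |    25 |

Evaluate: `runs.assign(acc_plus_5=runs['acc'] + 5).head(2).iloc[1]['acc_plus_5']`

add column acc_plus_5 = runs['acc'] + 5:
  dataset  acc  acc_plus_5
0      c4   12          17
1    imdb   80          85
2   cifar   78          83
3      c4   61          66
4    wiki   94          99
5    wiki   44          49
6   squad   31          36
7    imdb   25          30
take first 2 rows:
  dataset  acc  acc_plus_5
0      c4   12          17
1    imdb   80          85
Taking the value at position 1, column 'acc_plus_5' gives 85.

85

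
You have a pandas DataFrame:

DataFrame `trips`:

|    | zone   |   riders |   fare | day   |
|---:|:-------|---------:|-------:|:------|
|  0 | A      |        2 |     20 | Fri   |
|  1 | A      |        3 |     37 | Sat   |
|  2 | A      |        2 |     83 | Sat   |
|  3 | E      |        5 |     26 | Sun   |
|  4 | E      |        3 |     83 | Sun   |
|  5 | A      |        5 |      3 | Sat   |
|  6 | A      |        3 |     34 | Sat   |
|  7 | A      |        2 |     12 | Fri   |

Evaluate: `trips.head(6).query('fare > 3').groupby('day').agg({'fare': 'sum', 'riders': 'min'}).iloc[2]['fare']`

take first 6 rows:
  zone  riders  fare  day
0    A       2    20  Fri
1    A       3    37  Sat
2    A       2    83  Sat
3    E       5    26  Sun
4    E       3    83  Sun
5    A       5     3  Sat
filter rows where fare > 3:
  zone  riders  fare  day
0    A       2    20  Fri
1    A       3    37  Sat
2    A       2    83  Sat
3    E       5    26  Sun
4    E       3    83  Sun
group by day: sum(fare), min(riders):
     fare  riders
day              
Fri    20       2
Sat   120       2
Sun   109       3
So iloc[2]['fare'] = 109.

109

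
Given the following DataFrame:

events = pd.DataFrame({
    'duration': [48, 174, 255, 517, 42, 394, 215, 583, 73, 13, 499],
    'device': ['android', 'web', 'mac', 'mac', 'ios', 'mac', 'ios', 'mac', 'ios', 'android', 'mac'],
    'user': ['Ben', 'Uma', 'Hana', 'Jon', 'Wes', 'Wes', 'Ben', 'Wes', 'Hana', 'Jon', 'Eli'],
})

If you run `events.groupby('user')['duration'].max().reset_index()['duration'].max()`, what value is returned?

group by user, max of duration:
user
Ben     215
Eli     499
Hana    255
Jon     517
Uma     174
Wes     583
Name: duration, dtype: int64
reset_index():
   user  duration
0   Ben       215
1   Eli       499
2  Hana       255
3   Jon       517
4   Uma       174
5   Wes       583
Finally, max of column 'duration' = 583.

583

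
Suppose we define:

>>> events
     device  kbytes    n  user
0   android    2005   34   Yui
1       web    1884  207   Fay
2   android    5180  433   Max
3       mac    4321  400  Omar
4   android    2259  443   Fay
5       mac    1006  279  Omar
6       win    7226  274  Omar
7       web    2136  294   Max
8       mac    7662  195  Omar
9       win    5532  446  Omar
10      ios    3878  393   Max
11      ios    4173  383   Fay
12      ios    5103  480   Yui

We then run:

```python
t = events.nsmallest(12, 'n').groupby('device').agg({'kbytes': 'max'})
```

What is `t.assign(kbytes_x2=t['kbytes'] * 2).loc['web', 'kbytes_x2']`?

4272

take 12 rows with smallest n:
     device  kbytes    n  user
0   android    2005   34   Yui
8       mac    7662  195  Omar
1       web    1884  207   Fay
6       win    7226  274  Omar
5       mac    1006  279  Omar
7       web    2136  294   Max
11      ios    4173  383   Fay
10      ios    3878  393   Max
3       mac    4321  400  Omar
2   android    5180  433   Max
4   android    2259  443   Fay
9       win    5532  446  Omar
group by device, max of kbytes:
         kbytes
device         
android    5180
ios        4173
mac        7662
web        2136
win        7226
add column kbytes_x2 = t['kbytes'] * 2:
         kbytes  kbytes_x2
device                    
android    5180      10360
ios        4173       8346
mac        7662      15324
web        2136       4272
win        7226      14452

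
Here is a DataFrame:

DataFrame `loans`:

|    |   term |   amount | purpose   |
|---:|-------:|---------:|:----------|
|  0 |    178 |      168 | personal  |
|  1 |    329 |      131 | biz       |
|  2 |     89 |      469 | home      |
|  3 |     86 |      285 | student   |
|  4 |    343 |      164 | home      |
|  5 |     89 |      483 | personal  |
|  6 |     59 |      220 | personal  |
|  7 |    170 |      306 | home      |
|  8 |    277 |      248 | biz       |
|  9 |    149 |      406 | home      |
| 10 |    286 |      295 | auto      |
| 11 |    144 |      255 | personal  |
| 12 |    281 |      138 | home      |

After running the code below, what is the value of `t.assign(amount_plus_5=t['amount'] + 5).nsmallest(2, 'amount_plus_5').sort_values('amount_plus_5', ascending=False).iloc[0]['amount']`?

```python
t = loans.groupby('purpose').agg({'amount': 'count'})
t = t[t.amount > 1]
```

4

group by purpose, count of amount:
          amount
purpose         
auto           1
biz            2
home           5
personal       4
student        1
filter rows where amount > 1:
          amount
purpose         
biz            2
home           5
personal       4
add column amount_plus_5 = t['amount'] + 5:
          amount  amount_plus_5
purpose                        
biz            2              7
home           5             10
personal       4              9
take 2 rows with smallest amount_plus_5:
          amount  amount_plus_5
purpose                        
biz            2              7
personal       4              9
sort by amount_plus_5 descending:
          amount  amount_plus_5
purpose                        
personal       4              9
biz            2              7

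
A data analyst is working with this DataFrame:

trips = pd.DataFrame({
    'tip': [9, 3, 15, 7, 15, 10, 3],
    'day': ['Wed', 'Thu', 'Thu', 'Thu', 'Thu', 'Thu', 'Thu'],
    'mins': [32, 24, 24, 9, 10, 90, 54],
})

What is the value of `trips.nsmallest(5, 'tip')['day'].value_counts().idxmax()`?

Thu

take 5 rows with smallest tip:
   tip  day  mins
1    3  Thu    24
6    3  Thu    54
3    7  Thu     9
0    9  Wed    32
5   10  Thu    90
value_counts of day:
day
Thu    4
Wed    1
Name: count, dtype: int64
So idxmax() = Thu.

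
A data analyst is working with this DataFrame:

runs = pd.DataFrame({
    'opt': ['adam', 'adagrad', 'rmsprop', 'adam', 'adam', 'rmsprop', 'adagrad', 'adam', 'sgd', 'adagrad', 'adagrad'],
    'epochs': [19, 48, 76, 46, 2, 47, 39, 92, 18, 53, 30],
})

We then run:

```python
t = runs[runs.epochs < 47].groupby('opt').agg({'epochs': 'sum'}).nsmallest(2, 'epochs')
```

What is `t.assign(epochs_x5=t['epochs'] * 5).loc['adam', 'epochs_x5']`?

335

filter rows where epochs < 47:
        opt  epochs
0      adam      19
3      adam      46
4      adam       2
6   adagrad      39
8       sgd      18
10  adagrad      30
group by opt, sum of epochs:
         epochs
opt            
adagrad      69
adam         67
sgd          18
take 2 rows with smallest epochs:
      epochs
opt         
sgd       18
adam      67
add column epochs_x5 = t['epochs'] * 5:
      epochs  epochs_x5
opt                    
sgd       18         90
adam      67        335
value at row 'adam', column 'epochs_x5' → 335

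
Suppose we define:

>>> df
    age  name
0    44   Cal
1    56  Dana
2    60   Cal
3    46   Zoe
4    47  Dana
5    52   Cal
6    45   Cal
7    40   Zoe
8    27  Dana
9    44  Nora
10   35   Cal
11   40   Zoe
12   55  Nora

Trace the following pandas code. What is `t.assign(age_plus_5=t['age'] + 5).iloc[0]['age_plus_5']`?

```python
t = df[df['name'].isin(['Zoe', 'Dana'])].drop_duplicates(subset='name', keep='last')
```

filter rows where name in ['Zoe', 'Dana']:
    age  name
1    56  Dana
3    46   Zoe
4    47  Dana
7    40   Zoe
8    27  Dana
11   40   Zoe
drop duplicate name (keep=last):
    age  name
8    27  Dana
11   40   Zoe
add column age_plus_5 = t['age'] + 5:
    age  name  age_plus_5
8    27  Dana          32
11   40   Zoe          45

32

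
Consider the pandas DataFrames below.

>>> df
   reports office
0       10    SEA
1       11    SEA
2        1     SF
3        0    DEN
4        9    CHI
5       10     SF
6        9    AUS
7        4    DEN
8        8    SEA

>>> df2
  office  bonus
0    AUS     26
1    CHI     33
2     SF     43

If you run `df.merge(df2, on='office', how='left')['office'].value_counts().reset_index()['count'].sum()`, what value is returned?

9

merge on 'office' (how='left') → 9 rows:
   reports office  bonus
0       10    SEA    NaN
1       11    SEA    NaN
2        1     SF   43.0
3        0    DEN    NaN
4        9    CHI   33.0
5       10     SF   43.0
6        9    AUS   26.0
7        4    DEN    NaN
8        8    SEA    NaN
value_counts of office:
office
SEA    3
SF     2
DEN    2
CHI    1
AUS    1
Name: count, dtype: int64
reset_index():
  office  count
0    SEA      3
1     SF      2
2    DEN      2
3    CHI      1
4    AUS      1
The sum of column 'count' is 9.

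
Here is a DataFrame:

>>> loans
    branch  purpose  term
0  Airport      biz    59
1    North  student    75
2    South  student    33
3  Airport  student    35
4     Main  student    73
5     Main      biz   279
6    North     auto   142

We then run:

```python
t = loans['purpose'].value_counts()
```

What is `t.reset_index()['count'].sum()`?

7

value_counts of purpose:
purpose
student    4
biz        2
auto       1
Name: count, dtype: int64
reset_index():
   purpose  count
0  student      4
1      biz      2
2     auto      1
sum of column 'count' → 7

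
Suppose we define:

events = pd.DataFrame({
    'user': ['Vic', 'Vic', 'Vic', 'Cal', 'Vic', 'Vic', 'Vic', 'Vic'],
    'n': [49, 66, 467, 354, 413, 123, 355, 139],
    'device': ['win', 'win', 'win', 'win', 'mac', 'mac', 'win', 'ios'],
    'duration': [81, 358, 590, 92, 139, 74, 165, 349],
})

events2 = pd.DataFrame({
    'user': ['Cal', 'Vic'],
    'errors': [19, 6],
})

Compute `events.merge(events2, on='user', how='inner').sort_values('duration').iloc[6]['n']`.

66

merge on 'user' (how='inner') → 8 rows:
  user    n device  duration  errors
0  Vic   49    win        81       6
1  Vic   66    win       358       6
2  Vic  467    win       590       6
3  Cal  354    win        92      19
4  Vic  413    mac       139       6
5  Vic  123    mac        74       6
6  Vic  355    win       165       6
7  Vic  139    ios       349       6
sort by duration:
  user    n device  duration  errors
5  Vic  123    mac        74       6
0  Vic   49    win        81       6
3  Cal  354    win        92      19
4  Vic  413    mac       139       6
6  Vic  355    win       165       6
7  Vic  139    ios       349       6
1  Vic   66    win       358       6
2  Vic  467    win       590       6
value at position 6, column 'n' → 66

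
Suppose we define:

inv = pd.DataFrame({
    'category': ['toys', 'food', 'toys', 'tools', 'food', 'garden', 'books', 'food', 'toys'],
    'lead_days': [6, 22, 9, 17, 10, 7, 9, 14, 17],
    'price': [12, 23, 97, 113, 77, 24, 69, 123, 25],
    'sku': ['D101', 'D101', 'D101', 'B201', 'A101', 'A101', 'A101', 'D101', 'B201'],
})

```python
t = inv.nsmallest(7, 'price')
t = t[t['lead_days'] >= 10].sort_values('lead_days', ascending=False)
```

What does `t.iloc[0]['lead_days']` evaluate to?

22

take 7 rows with smallest price:
  category  lead_days  price   sku
0     toys          6     12  D101
1     food         22     23  D101
5   garden          7     24  A101
8     toys         17     25  B201
6    books          9     69  A101
4     food         10     77  A101
2     toys          9     97  D101
filter rows where lead_days >= 10:
  category  lead_days  price   sku
1     food         22     23  D101
8     toys         17     25  B201
4     food         10     77  A101
sort by lead_days descending:
  category  lead_days  price   sku
1     food         22     23  D101
8     toys         17     25  B201
4     food         10     77  A101
Reading off the value at position 0, column 'lead_days', we get 22.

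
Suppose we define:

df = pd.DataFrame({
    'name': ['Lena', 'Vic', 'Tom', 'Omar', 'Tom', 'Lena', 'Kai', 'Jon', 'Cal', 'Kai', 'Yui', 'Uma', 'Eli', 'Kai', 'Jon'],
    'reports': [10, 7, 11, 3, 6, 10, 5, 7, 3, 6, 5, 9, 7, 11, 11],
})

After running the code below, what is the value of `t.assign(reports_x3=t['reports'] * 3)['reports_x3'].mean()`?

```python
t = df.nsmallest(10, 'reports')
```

take 10 rows with smallest reports:
    name  reports
3   Omar        3
8    Cal        3
6    Kai        5
10   Yui        5
4    Tom        6
9    Kai        6
1    Vic        7
7    Jon        7
12   Eli        7
11   Uma        9
add column reports_x3 = t['reports'] * 3:
    name  reports  reports_x3
3   Omar        3           9
8    Cal        3           9
6    Kai        5          15
10   Yui        5          15
4    Tom        6          18
9    Kai        6          18
1    Vic        7          21
7    Jon        7          21
12   Eli        7          21
11   Uma        9          27

17.4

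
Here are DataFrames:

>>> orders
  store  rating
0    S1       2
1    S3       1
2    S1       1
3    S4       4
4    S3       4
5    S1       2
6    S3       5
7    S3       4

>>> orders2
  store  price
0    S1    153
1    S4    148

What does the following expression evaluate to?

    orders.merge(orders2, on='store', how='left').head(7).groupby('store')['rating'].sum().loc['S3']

10

merge on 'store' (how='left') → 8 rows:
  store  rating  price
0    S1       2  153.0
1    S3       1    NaN
2    S1       1  153.0
3    S4       4  148.0
4    S3       4    NaN
5    S1       2  153.0
6    S3       5    NaN
7    S3       4    NaN
take first 7 rows:
  store  rating  price
0    S1       2  153.0
1    S3       1    NaN
2    S1       1  153.0
3    S4       4  148.0
4    S3       4    NaN
5    S1       2  153.0
6    S3       5    NaN
group by store, sum of rating:
store
S1     5
S3    10
S4     4
Name: rating, dtype: int64
The value at index 'S3' is 10.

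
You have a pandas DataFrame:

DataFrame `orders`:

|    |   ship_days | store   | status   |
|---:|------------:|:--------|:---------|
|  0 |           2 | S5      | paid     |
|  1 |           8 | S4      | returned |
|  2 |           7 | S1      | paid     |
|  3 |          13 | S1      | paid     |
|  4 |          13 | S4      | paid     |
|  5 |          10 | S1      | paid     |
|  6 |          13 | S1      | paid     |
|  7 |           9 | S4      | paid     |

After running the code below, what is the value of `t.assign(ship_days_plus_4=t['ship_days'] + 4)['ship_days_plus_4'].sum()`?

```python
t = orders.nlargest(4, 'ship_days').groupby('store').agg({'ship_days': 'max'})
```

34

take 4 rows with largest ship_days:
   ship_days store status
3         13    S1   paid
4         13    S4   paid
6         13    S1   paid
5         10    S1   paid
group by store, max of ship_days:
       ship_days
store           
S1            13
S4            13
add column ship_days_plus_4 = t['ship_days'] + 4:
       ship_days  ship_days_plus_4
store                             
S1            13                17
S4            13                17
Reading off the sum of column 'ship_days_plus_4', we get 34.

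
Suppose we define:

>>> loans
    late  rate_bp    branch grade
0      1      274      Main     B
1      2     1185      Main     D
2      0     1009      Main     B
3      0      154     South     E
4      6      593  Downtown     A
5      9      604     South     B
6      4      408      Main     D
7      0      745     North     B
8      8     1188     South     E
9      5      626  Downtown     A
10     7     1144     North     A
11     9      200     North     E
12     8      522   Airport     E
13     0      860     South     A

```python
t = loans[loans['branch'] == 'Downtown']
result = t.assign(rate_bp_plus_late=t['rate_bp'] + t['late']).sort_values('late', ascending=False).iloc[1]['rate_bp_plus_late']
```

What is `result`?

631

filter rows where branch == 'Downtown':
   late  rate_bp    branch grade
4     6      593  Downtown     A
9     5      626  Downtown     A
add column rate_bp_plus_late = t['rate_bp'] + t['late']:
   late  rate_bp    branch grade  rate_bp_plus_late
4     6      593  Downtown     A                599
9     5      626  Downtown     A                631
sort by late descending:
   late  rate_bp    branch grade  rate_bp_plus_late
4     6      593  Downtown     A                599
9     5      626  Downtown     A                631
value at position 1, column 'rate_bp_plus_late' → 631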